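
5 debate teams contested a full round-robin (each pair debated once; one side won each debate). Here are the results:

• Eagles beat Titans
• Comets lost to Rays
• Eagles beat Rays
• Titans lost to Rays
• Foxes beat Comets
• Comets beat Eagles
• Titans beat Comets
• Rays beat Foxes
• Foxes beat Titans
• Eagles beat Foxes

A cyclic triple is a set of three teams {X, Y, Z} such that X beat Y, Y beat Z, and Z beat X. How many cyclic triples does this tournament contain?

Of the C(5,3) = 10 triples, the cyclic ones are: {Rays, Comets, Eagles}; {Titans, Comets, Eagles}; {Comets, Eagles, Foxes}.
That is 3.

3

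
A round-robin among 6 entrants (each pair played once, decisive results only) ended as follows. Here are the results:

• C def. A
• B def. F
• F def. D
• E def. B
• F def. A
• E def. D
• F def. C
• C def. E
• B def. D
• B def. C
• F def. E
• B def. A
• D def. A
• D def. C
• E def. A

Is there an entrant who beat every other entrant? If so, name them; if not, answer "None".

None

Highest win total is F with 4 (out of 5 possible).
F lost to B, so no entrant went undefeated.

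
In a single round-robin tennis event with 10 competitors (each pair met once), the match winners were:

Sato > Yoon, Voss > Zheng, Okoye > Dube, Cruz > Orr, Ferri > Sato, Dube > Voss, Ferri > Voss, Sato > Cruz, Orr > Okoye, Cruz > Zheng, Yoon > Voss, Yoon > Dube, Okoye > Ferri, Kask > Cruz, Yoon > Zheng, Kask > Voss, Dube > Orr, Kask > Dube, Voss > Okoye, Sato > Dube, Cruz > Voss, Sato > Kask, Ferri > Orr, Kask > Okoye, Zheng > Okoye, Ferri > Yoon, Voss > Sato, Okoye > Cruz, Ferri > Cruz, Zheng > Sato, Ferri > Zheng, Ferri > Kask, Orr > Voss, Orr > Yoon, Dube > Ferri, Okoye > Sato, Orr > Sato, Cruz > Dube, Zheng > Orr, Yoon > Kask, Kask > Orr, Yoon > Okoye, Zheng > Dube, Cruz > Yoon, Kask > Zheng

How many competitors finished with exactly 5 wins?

2

Win totals: Kask 6, Voss 3, Ferri 7, Sato 4, Orr 4, Okoye 4, Dube 3, Cruz 5, Yoon 5, Zheng 4.
Exactly 5: Cruz, Yoon — 2 competitors.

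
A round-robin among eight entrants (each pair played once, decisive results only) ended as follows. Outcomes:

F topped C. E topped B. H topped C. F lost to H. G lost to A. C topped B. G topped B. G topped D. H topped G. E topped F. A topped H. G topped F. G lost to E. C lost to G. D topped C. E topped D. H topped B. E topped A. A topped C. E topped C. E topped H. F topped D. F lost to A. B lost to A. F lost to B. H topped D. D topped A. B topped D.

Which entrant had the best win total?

E

Win totals: A 5, B 2, C 1, D 2, E 7, F 2, G 4, H 5.
E leads with 7 wins (next highest: 5).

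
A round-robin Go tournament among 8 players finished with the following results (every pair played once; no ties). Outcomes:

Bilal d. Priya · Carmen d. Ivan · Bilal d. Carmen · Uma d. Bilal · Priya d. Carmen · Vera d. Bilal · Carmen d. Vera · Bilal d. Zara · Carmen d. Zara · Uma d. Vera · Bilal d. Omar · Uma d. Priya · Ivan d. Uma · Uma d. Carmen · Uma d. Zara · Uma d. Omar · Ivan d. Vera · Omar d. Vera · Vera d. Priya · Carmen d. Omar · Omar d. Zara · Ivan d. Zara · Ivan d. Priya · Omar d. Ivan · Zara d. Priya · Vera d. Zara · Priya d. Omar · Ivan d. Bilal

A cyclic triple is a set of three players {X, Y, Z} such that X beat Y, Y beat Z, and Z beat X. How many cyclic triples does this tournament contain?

12

Win totals: Omar 3, Zara 1, Vera 3, Ivan 5, Carmen 4, Uma 6, Bilal 4, Priya 2.
A player with w wins dominates both others in C(w,2) triples; summing gives 3 + 0 + 3 + 10 + 6 + 15 + 6 + 1 = 44 transitive triples.
Total triples C(8,3) = 56, so cyclic triples = 56 − 44 = 12.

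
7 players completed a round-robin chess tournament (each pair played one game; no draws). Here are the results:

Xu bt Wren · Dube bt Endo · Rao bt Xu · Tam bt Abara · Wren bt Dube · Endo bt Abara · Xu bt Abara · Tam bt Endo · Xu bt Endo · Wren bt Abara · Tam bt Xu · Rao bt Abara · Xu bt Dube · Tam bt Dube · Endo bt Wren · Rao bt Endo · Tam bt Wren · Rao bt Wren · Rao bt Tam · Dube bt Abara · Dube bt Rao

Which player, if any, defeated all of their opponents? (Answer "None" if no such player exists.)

Highest win total is Tam with 5 (out of 6 possible).
Tam lost to Rao, so no player went undefeated.

None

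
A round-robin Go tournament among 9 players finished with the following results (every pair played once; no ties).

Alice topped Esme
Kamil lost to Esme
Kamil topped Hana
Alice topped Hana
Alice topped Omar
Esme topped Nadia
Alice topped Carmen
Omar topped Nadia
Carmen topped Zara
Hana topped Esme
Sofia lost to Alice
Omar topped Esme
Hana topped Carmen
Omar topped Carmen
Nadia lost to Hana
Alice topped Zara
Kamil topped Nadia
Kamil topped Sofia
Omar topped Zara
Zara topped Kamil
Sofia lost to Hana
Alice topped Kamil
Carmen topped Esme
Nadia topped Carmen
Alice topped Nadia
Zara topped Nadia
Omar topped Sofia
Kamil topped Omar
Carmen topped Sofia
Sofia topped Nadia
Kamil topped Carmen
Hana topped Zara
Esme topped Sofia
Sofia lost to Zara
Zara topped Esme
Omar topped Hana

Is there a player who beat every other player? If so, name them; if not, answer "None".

Alice has 8 wins out of 8 opponents — a perfect record.

Alice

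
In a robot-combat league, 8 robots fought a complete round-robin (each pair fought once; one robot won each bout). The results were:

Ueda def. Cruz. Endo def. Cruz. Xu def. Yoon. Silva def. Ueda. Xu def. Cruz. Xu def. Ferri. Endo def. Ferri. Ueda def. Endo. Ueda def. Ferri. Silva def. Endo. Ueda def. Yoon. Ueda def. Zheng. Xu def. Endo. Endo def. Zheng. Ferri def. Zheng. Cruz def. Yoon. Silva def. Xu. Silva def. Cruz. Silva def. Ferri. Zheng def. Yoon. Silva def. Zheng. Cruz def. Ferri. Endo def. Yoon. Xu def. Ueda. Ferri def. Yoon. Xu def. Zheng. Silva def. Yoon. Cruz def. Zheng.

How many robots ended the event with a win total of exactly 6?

1

Win totals: Silva 7, Ueda 5, Endo 4, Cruz 3, Zheng 1, Xu 6, Yoon 0, Ferri 2.
Exactly 6: Xu — 1 robot.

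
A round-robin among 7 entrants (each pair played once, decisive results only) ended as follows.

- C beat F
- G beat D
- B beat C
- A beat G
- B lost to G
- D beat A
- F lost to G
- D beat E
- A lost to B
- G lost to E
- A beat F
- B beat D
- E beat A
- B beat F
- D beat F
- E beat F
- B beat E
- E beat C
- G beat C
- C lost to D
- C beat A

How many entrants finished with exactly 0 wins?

1

Win totals: A 2, B 5, C 2, D 4, E 4, F 0, G 4.
Exactly 0: F — 1 entrant.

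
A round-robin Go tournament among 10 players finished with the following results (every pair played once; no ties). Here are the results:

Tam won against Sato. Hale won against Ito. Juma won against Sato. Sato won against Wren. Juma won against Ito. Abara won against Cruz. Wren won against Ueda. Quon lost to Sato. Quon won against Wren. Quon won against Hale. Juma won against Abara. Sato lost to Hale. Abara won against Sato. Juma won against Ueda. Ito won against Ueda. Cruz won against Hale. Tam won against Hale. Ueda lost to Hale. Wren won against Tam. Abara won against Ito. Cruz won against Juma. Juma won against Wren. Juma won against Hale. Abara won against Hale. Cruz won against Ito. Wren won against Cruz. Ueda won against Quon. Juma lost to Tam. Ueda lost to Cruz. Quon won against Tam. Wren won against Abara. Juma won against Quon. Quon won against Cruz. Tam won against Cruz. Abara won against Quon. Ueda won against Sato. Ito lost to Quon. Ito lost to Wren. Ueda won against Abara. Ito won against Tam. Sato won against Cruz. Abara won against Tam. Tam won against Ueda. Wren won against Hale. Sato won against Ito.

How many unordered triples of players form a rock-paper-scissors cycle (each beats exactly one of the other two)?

30

Win totals: Wren 6, Ueda 3, Ito 2, Juma 7, Cruz 4, Abara 6, Sato 4, Hale 3, Quon 5, Tam 5.
A player with w wins dominates both others in C(w,2) triples; summing gives 15 + 3 + 1 + 21 + 6 + 15 + 6 + 3 + 10 + 10 = 90 transitive triples.
Total triples C(10,3) = 120, so cyclic triples = 120 − 90 = 30.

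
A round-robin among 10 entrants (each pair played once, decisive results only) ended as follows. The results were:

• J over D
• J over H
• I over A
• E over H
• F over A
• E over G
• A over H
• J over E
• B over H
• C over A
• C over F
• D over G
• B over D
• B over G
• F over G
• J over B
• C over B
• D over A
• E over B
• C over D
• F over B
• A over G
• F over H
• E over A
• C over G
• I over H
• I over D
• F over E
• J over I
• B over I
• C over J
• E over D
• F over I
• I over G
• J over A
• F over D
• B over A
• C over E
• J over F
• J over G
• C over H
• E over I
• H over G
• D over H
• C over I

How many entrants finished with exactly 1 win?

1

Win totals: A 2, B 5, C 9, D 3, E 6, F 7, G 0, H 1, I 4, J 8.
Exactly 1: H — 1 entrant.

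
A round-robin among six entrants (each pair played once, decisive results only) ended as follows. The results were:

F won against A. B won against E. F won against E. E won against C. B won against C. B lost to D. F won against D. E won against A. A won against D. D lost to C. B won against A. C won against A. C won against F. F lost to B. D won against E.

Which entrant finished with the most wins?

Win totals: A 1, B 4, C 3, D 2, E 2, F 3.
B leads with 4 wins (next highest: 3).

B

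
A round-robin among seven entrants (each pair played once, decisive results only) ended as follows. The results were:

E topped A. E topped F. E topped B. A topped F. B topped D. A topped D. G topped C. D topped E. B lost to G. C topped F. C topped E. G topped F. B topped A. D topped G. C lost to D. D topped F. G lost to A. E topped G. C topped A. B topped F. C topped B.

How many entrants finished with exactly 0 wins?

Win totals: A 3, B 3, C 4, D 4, E 4, F 0, G 3.
Exactly 0: F — 1 entrant.

1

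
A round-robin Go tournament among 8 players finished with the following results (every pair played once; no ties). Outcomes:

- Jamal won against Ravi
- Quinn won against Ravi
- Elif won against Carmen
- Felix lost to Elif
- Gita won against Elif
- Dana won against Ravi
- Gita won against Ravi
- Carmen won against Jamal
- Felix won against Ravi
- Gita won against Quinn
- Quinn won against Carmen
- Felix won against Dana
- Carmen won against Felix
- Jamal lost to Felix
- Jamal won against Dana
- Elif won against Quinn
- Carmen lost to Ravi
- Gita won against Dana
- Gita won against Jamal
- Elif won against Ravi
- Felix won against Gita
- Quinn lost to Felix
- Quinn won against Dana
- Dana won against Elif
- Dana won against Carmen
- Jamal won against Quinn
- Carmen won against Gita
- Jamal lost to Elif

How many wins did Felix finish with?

Felix's results: beat Ravi, Dana, Jamal, Gita, Quinn; lost to Carmen, Elif.
That is 5 wins.

5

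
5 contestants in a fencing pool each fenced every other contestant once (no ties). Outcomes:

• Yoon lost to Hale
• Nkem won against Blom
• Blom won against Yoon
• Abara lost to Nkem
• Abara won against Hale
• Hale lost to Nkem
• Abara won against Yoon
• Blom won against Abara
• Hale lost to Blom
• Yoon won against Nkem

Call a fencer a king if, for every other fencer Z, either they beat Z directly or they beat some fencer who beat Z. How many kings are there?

Blom reaches everyone (king).
Abara cannot reach Blom in two steps.
Nkem reaches everyone (king).
Hale cannot reach Blom, Abara in two steps.
Yoon reaches everyone (king).
Kings: Blom, Nkem, Yoon — 3.

3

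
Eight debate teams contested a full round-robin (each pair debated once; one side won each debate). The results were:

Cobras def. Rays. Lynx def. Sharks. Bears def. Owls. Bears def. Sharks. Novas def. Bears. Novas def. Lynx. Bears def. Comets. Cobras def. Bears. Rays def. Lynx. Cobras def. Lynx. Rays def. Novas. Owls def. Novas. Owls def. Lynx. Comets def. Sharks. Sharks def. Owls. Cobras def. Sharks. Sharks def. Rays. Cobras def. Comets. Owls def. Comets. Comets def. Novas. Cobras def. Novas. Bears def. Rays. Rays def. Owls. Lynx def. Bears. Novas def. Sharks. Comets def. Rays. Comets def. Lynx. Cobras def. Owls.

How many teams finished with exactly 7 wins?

Win totals: Bears 4, Lynx 2, Novas 3, Owls 3, Sharks 2, Cobras 7, Rays 3, Comets 4.
Exactly 7: Cobras — 1 team.

1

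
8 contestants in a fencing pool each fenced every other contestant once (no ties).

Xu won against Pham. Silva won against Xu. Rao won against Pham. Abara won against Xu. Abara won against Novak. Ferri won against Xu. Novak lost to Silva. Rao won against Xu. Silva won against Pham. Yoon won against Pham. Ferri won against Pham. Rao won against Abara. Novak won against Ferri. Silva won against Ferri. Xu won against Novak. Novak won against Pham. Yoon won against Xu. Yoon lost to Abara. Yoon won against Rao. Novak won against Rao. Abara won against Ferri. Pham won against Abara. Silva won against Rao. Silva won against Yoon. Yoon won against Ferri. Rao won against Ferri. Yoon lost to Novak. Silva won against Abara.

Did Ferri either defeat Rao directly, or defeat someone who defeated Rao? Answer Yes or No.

No

Ferri did not beat Rao directly.
Ferri beat Pham, Xu, but each of them lost to Rao. No two-step path.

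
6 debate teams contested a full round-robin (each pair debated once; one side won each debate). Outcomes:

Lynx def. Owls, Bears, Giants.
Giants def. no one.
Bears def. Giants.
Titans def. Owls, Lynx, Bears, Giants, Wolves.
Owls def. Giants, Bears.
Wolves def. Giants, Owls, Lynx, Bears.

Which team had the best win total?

Win totals: Bears 1, Wolves 4, Owls 2, Titans 5, Lynx 3, Giants 0.
Titans leads with 5 wins (next highest: 4).

Titans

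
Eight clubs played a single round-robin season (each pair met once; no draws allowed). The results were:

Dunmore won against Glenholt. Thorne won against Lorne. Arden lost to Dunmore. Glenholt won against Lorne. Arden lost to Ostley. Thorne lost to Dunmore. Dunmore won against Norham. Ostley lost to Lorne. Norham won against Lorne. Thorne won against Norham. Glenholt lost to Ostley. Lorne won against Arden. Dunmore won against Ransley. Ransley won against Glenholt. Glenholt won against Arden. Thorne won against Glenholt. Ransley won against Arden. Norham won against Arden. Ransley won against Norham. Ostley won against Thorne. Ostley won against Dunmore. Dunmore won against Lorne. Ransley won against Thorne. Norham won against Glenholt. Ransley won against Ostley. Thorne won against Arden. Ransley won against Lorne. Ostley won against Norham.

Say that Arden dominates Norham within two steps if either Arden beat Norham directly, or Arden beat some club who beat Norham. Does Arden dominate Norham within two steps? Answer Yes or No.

No

Arden did not beat Norham directly.
Arden beat no one, so there is no intermediate club.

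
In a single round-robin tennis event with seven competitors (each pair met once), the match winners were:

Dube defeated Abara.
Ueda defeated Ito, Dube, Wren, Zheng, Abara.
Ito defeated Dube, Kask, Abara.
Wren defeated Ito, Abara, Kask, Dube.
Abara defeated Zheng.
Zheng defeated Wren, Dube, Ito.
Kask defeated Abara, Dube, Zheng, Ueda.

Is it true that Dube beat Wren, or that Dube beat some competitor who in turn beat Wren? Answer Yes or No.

No

Dube did not beat Wren directly.
Dube beat Abara, but each of them lost to Wren. No two-step path.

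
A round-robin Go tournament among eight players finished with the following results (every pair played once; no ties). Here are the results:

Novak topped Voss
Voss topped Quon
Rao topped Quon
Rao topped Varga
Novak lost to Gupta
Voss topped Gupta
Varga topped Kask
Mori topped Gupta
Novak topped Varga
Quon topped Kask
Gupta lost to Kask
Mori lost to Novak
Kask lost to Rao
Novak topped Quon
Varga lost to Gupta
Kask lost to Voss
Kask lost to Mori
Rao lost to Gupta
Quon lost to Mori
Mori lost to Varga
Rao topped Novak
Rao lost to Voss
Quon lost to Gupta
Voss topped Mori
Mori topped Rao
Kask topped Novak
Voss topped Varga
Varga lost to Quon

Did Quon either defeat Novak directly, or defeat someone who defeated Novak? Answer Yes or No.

Quon did not beat Novak directly.
Quon beat Varga, Kask. Of those, Kask beat Novak.

Yes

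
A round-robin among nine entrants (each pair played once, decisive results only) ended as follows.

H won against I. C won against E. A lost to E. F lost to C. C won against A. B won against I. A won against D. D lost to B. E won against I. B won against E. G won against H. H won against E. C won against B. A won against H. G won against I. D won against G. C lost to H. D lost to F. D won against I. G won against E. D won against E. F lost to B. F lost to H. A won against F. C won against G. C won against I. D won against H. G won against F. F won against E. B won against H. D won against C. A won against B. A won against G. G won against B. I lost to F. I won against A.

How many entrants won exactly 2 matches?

Win totals: A 5, B 5, C 6, D 5, E 2, F 3, G 5, H 4, I 1.
Exactly 2: E — 1 entrant.

1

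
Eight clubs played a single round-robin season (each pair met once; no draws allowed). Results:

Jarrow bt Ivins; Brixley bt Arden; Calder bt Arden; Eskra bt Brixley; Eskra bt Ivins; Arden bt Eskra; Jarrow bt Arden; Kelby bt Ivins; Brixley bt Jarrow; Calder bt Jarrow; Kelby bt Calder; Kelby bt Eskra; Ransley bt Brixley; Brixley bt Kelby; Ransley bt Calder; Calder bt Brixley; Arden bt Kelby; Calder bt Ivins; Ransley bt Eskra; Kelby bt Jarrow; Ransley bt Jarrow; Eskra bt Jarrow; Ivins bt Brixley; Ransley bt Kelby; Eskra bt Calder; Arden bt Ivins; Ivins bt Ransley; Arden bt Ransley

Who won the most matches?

Win totals: Ivins 2, Kelby 4, Calder 4, Ransley 5, Jarrow 2, Arden 4, Eskra 4, Brixley 3.
Ransley leads with 5 wins (next highest: 4).

Ransley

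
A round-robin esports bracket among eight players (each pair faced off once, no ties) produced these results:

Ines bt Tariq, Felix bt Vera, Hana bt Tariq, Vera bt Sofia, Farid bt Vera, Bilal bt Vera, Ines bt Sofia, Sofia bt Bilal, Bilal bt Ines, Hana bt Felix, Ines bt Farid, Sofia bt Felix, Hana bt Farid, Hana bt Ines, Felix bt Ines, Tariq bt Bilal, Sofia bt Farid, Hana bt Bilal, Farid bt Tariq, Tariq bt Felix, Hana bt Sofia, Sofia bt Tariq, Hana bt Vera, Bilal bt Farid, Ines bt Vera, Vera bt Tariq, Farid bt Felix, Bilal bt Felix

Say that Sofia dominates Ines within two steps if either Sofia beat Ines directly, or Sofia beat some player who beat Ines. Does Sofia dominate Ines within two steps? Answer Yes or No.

Yes

Sofia did not beat Ines directly.
Sofia beat Felix, Tariq, Farid, Bilal. Of those, Felix beat Ines.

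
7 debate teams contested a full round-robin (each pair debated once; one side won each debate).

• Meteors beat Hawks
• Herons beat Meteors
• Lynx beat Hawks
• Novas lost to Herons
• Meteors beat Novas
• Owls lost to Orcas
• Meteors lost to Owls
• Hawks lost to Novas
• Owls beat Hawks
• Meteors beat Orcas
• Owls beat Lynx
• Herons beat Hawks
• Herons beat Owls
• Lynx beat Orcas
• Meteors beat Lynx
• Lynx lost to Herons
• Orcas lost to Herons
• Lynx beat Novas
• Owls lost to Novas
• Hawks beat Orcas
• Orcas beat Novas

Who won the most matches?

Win totals: Orcas 2, Meteors 4, Lynx 3, Novas 2, Herons 6, Owls 3, Hawks 1.
Herons leads with 6 wins (next highest: 4).

Herons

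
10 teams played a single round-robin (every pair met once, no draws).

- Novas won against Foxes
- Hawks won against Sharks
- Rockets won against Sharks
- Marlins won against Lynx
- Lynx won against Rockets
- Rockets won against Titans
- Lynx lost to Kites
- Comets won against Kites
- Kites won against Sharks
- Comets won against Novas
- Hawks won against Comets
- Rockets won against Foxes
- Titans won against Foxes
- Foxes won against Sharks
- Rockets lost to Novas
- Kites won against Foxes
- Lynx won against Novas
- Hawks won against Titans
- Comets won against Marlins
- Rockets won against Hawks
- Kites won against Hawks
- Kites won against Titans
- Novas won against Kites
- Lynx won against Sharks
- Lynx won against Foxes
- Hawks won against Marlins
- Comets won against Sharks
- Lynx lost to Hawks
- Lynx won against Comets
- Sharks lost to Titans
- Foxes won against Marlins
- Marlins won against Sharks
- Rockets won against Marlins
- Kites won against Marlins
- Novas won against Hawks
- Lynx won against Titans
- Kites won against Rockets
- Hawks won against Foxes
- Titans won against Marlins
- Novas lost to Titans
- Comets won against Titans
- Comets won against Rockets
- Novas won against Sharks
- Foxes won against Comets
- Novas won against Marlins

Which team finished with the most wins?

Win totals: Comets 6, Sharks 0, Foxes 3, Rockets 5, Hawks 6, Lynx 6, Novas 6, Kites 7, Titans 4, Marlins 2.
Kites leads with 7 wins (next highest: 6).

Kites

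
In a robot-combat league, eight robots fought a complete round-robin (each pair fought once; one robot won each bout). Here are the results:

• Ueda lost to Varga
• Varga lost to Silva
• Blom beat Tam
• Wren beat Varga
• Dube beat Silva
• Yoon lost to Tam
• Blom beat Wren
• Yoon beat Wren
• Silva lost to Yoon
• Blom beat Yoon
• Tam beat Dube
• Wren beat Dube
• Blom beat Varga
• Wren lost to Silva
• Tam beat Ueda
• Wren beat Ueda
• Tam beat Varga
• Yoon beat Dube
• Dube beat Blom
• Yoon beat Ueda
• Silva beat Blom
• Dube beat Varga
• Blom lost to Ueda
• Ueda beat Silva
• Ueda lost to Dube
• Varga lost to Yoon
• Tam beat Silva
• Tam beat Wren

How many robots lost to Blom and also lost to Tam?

Blom beat: Varga, Tam, Wren, Yoon.
Tam beat: Ueda, Varga, Silva, Wren, Dube, Yoon.
Both beat: Varga, Wren, Yoon — 3.

3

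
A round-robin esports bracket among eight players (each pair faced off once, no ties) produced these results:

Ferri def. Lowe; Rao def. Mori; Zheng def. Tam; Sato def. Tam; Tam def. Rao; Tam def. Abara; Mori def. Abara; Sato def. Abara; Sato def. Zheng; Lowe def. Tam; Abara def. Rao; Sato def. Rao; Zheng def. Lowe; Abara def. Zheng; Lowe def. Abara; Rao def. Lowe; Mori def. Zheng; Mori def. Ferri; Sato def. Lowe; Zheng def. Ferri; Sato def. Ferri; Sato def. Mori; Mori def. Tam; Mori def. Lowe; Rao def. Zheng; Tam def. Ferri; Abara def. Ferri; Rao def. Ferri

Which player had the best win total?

Sato

Win totals: Ferri 1, Sato 7, Rao 4, Tam 3, Abara 3, Lowe 2, Mori 5, Zheng 3.
Sato leads with 7 wins (next highest: 5).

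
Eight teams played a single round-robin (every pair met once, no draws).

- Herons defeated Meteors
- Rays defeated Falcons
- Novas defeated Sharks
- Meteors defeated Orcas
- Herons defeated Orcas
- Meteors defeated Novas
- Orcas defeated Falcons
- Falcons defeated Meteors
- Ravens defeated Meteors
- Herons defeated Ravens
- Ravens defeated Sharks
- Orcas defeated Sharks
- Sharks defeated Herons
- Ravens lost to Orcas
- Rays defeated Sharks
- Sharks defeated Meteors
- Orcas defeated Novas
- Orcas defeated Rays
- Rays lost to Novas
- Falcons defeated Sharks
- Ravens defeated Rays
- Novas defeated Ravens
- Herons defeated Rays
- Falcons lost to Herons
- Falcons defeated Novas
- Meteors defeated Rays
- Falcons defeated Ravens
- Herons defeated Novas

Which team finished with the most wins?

Win totals: Novas 3, Herons 6, Rays 2, Ravens 3, Orcas 5, Meteors 3, Sharks 2, Falcons 4.
Herons leads with 6 wins (next highest: 5).

Herons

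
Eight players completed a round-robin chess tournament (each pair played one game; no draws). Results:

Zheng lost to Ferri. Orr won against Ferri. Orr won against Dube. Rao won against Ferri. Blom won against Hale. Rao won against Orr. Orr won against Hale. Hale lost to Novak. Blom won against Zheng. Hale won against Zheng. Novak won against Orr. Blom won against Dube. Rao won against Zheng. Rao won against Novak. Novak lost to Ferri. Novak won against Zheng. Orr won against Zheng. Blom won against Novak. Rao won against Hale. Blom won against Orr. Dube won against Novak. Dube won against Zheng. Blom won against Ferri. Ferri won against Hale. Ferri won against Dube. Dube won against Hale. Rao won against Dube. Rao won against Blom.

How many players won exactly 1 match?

1

Win totals: Rao 7, Novak 3, Blom 6, Ferri 4, Hale 1, Zheng 0, Orr 4, Dube 3.
Exactly 1: Hale — 1 player.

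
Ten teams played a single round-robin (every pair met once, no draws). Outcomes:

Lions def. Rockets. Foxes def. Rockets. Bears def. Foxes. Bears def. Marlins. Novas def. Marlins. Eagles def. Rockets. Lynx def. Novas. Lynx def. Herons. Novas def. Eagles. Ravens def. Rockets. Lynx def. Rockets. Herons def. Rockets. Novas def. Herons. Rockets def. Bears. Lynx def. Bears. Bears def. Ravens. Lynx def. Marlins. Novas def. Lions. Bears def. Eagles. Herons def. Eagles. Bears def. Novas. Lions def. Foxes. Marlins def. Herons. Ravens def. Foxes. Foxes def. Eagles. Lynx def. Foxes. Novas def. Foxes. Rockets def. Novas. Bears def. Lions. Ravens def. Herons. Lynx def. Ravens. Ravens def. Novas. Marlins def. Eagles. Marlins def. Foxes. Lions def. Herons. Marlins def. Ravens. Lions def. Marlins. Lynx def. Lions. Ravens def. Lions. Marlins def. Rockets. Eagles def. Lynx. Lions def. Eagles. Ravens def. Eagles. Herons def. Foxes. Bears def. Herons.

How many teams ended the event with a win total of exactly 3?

1

Win totals: Foxes 2, Lions 5, Ravens 6, Eagles 2, Rockets 2, Marlins 5, Bears 7, Lynx 8, Herons 3, Novas 5.
Exactly 3: Herons — 1 team.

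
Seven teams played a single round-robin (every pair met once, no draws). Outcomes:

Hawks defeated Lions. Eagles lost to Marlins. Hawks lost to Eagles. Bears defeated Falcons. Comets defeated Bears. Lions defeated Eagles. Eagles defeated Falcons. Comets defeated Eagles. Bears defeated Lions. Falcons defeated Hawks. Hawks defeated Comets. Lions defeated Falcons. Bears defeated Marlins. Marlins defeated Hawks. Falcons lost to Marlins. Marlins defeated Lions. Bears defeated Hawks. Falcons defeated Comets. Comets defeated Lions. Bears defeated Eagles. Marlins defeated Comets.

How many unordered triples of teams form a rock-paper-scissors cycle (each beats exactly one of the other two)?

8

Win totals: Lions 2, Bears 5, Falcons 2, Comets 3, Marlins 5, Eagles 2, Hawks 2.
A team with w wins dominates both others in C(w,2) triples; summing gives 1 + 10 + 1 + 3 + 10 + 1 + 1 = 27 transitive triples.
Total triples C(7,3) = 35, so cyclic triples = 35 − 27 = 8.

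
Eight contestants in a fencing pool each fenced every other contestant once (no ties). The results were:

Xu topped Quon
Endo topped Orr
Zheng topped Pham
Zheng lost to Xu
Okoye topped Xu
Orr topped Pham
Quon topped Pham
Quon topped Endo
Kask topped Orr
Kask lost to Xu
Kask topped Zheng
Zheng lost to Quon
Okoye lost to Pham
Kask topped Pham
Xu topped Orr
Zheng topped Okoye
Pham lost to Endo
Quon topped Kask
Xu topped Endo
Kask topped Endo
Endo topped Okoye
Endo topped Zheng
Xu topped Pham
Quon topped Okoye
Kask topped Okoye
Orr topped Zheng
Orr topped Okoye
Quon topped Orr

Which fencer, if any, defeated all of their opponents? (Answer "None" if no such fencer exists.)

Highest win total is Xu with 6 (out of 7 possible).
Xu lost to Okoye, so no fencer went undefeated.

None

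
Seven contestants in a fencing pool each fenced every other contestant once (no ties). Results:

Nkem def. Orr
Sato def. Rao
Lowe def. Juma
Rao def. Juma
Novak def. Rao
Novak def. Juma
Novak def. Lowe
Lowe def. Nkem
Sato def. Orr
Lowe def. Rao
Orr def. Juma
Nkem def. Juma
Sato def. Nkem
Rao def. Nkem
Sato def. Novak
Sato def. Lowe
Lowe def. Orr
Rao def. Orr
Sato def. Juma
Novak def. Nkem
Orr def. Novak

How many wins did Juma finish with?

Juma's results: beat no one; lost to Sato, Novak, Rao, Orr, Nkem, Lowe.
That is 0 wins.

0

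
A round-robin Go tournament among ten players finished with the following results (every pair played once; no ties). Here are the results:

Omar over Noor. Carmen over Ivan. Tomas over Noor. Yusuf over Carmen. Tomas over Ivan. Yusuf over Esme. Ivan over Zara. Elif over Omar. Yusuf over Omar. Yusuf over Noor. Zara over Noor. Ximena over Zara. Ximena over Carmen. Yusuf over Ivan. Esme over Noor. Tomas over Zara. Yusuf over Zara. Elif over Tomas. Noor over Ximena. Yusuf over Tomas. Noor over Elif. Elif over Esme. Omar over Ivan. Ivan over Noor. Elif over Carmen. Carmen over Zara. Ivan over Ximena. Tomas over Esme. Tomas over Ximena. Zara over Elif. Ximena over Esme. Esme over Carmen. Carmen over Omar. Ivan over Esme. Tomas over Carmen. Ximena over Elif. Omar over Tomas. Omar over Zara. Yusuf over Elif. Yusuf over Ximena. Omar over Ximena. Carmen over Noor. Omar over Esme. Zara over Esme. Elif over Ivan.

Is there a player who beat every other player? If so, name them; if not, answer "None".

Yusuf

Yusuf has 9 wins out of 9 opponents — a perfect record.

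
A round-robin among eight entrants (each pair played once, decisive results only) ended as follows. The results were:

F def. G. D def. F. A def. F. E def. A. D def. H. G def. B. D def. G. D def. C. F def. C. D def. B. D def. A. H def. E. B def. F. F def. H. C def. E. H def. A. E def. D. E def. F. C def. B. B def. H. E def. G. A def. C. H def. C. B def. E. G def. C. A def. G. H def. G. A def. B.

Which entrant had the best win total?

Win totals: A 4, B 3, C 2, D 6, E 4, F 3, G 2, H 4.
D leads with 6 wins (next highest: 4).

D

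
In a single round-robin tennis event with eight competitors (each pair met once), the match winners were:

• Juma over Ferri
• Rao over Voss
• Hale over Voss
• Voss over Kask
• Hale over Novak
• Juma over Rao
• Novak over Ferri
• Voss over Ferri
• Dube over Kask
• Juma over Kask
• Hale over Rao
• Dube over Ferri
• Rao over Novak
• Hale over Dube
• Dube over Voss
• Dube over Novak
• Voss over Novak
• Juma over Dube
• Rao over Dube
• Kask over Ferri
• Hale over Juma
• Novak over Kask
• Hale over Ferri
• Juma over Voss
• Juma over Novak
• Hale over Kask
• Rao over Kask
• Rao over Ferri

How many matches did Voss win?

3

Voss' results: beat Kask, Ferri, Novak; lost to Dube, Rao, Hale, Juma.
That is 3 wins.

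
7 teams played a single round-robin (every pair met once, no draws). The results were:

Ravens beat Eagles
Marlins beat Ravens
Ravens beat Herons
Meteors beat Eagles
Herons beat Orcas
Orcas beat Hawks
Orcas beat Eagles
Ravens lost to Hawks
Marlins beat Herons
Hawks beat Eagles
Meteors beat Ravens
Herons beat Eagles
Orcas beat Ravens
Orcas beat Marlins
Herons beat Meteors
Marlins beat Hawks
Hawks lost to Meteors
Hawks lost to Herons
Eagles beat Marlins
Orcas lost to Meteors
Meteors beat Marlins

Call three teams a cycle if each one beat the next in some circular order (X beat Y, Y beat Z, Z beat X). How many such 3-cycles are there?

8

Win totals: Orcas 4, Hawks 2, Marlins 3, Eagles 1, Meteors 5, Herons 4, Ravens 2.
A team with w wins dominates both others in C(w,2) triples; summing gives 6 + 1 + 3 + 0 + 10 + 6 + 1 = 27 transitive triples.
Total triples C(7,3) = 35, so cyclic triples = 35 − 27 = 8.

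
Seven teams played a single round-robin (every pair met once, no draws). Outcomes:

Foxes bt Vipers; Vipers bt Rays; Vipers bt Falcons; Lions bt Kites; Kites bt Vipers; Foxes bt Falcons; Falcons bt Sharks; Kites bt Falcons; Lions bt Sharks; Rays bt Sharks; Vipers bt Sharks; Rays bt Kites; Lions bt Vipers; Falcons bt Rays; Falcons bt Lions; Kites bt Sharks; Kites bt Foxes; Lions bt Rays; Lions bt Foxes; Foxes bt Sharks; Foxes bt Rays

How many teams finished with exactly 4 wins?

2

Win totals: Falcons 3, Kites 4, Lions 5, Foxes 4, Sharks 0, Vipers 3, Rays 2.
Exactly 4: Kites, Foxes — 2 teams.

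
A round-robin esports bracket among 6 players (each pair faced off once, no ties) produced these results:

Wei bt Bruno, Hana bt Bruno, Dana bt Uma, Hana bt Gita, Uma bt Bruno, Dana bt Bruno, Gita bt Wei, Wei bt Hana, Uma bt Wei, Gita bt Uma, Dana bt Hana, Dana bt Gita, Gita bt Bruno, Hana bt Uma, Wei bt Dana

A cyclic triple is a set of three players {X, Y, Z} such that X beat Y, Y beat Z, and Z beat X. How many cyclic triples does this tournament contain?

Of the C(6,3) = 20 triples, the cyclic ones are: {Gita, Dana, Wei}; {Gita, Hana, Wei}; {Dana, Uma, Wei}; {Uma, Hana, Wei}.
That is 4.

4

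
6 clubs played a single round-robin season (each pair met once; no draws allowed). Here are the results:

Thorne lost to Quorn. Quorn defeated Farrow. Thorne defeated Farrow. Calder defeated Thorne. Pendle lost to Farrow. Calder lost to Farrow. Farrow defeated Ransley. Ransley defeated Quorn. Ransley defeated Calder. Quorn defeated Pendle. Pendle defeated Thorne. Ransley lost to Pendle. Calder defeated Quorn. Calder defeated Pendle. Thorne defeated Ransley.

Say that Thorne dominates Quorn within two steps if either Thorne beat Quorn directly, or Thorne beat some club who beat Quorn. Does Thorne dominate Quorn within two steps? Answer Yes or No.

Yes

Thorne did not beat Quorn directly.
Thorne beat Farrow, Ransley. Of those, Ransley beat Quorn.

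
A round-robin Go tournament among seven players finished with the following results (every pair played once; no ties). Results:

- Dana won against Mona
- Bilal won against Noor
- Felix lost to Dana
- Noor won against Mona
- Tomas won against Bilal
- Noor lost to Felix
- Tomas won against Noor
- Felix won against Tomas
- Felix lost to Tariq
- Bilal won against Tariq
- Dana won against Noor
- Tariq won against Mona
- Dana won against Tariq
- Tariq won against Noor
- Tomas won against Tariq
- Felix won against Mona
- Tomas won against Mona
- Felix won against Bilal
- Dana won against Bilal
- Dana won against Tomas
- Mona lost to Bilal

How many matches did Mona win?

0

Mona's results: beat no one; lost to Tomas, Noor, Bilal, Dana, Tariq, Felix.
That is 0 wins.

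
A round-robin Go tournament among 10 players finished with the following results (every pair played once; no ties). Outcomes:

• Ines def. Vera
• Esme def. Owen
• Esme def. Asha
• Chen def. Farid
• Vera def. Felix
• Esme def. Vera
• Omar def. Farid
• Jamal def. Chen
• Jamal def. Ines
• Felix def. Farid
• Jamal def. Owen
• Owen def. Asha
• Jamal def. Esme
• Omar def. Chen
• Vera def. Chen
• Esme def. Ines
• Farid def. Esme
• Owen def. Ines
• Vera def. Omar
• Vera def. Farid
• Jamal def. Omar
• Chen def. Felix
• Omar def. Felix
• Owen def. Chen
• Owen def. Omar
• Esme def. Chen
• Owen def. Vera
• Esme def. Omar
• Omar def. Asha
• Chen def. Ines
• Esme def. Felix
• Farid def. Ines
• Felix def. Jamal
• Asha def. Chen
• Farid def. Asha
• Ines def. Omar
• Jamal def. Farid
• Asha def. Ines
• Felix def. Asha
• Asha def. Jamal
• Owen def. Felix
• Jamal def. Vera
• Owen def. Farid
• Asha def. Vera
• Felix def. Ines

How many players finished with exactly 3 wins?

Win totals: Chen 3, Farid 3, Esme 7, Ines 2, Vera 4, Owen 7, Asha 4, Omar 4, Jamal 7, Felix 4.
Exactly 3: Chen, Farid — 2 players.

2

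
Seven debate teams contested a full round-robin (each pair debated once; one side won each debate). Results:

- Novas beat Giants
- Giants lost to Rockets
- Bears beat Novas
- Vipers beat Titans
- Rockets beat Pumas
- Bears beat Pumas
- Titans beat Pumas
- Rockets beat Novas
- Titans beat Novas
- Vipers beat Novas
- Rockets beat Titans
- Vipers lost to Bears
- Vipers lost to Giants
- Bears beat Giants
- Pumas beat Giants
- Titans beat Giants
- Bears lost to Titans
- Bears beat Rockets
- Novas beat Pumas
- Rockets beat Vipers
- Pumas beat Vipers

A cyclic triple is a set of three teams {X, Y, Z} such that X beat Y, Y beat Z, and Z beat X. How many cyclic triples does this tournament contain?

6

Win totals: Novas 2, Giants 1, Titans 4, Rockets 5, Pumas 2, Bears 5, Vipers 2.
A team with w wins dominates both others in C(w,2) triples; summing gives 1 + 0 + 6 + 10 + 1 + 10 + 1 = 29 transitive triples.
Total triples C(7,3) = 35, so cyclic triples = 35 − 29 = 6.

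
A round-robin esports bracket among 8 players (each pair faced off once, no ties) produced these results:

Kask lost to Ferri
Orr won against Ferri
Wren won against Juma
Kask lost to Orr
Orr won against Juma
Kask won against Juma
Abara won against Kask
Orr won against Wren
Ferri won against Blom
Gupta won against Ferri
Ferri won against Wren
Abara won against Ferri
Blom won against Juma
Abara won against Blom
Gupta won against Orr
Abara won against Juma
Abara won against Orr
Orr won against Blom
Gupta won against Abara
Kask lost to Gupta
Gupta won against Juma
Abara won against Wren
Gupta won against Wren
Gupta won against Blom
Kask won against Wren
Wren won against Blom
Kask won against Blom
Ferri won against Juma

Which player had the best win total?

Win totals: Blom 1, Kask 3, Abara 6, Orr 5, Juma 0, Gupta 7, Wren 2, Ferri 4.
Gupta leads with 7 wins (next highest: 6).

Gupta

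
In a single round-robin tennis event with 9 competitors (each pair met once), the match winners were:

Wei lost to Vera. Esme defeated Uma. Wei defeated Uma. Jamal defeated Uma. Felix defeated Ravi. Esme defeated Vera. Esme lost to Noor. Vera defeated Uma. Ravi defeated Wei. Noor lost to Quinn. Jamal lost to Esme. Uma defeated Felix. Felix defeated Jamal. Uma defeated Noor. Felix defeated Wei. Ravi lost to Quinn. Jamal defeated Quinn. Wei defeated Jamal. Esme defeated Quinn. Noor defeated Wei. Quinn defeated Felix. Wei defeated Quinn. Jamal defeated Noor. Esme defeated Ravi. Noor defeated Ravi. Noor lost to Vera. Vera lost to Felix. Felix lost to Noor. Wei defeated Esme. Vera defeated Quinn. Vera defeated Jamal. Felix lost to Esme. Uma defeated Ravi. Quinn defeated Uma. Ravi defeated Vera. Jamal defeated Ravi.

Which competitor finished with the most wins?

Esme

Win totals: Quinn 4, Vera 5, Ravi 2, Uma 3, Noor 4, Felix 4, Esme 6, Wei 4, Jamal 4.
Esme leads with 6 wins (next highest: 5).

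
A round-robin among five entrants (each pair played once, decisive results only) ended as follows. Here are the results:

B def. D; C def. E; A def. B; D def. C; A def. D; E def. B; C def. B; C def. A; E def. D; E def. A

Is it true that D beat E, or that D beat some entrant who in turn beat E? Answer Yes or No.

Yes

D did not beat E directly.
D beat C. Of those, C beat E.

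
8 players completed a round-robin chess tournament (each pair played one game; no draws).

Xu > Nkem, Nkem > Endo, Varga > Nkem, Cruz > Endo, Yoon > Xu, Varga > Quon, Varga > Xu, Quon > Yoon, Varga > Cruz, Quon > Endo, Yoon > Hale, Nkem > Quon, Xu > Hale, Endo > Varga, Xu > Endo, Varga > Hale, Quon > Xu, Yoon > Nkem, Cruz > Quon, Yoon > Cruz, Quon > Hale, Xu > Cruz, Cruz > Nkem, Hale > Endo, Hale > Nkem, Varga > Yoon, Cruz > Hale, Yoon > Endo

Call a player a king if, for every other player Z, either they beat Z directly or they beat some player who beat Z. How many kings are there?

5

Hale cannot reach Xu, Yoon, Cruz in two steps.
Quon reaches everyone (king).
Varga reaches everyone (king).
Xu cannot reach Yoon in two steps.
Endo reaches everyone (king).
Yoon reaches everyone (king).
Cruz reaches everyone (king).
Nkem cannot reach Cruz in two steps.
Kings: Quon, Varga, Endo, Yoon, Cruz — 5.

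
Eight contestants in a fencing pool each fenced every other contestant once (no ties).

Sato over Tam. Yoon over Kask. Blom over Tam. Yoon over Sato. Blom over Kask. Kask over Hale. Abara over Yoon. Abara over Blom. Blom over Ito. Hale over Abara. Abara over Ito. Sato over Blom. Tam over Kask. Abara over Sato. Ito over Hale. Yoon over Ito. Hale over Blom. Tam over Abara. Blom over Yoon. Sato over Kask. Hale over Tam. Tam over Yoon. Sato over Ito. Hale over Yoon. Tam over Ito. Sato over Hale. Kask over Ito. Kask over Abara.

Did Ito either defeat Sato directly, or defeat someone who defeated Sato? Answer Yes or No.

No

Ito did not beat Sato directly.
Ito beat Hale, but each of them lost to Sato. No two-step path.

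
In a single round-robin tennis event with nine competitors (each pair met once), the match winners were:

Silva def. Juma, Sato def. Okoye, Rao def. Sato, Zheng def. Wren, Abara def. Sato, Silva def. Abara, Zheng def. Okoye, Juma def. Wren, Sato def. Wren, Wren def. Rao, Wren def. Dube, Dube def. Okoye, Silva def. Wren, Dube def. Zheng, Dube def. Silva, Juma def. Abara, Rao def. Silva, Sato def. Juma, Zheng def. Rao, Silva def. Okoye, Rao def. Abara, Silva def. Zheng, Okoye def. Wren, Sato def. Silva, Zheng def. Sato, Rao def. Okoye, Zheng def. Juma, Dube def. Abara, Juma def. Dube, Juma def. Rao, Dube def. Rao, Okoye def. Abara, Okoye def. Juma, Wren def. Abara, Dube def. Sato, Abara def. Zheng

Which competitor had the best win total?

Win totals: Abara 2, Juma 4, Sato 4, Silva 5, Wren 3, Rao 4, Okoye 3, Zheng 5, Dube 6.
Dube leads with 6 wins (next highest: 5).

Dube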